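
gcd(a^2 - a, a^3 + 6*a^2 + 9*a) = a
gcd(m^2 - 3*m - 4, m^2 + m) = m + 1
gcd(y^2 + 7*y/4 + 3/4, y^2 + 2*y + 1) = y + 1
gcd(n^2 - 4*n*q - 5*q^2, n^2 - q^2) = n + q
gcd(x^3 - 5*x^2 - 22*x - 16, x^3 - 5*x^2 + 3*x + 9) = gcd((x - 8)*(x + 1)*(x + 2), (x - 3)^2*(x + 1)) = x + 1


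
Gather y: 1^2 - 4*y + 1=2 - 4*y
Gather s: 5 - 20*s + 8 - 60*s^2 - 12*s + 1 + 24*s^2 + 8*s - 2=-36*s^2 - 24*s + 12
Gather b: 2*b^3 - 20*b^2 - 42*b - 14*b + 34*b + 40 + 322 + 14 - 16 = 2*b^3 - 20*b^2 - 22*b + 360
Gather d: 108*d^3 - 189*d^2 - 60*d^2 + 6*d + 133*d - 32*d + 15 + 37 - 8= 108*d^3 - 249*d^2 + 107*d + 44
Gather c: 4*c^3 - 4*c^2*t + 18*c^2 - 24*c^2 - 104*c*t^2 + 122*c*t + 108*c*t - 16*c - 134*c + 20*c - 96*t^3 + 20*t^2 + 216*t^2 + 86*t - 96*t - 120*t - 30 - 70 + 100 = 4*c^3 + c^2*(-4*t - 6) + c*(-104*t^2 + 230*t - 130) - 96*t^3 + 236*t^2 - 130*t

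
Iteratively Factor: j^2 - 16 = (j - 4)*(j + 4)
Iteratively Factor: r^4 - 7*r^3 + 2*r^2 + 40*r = (r + 2)*(r^3 - 9*r^2 + 20*r) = (r - 4)*(r + 2)*(r^2 - 5*r) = r*(r - 4)*(r + 2)*(r - 5)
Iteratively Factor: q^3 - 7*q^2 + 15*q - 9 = (q - 3)*(q^2 - 4*q + 3) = (q - 3)^2*(q - 1)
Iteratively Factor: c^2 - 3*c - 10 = (c - 5)*(c + 2)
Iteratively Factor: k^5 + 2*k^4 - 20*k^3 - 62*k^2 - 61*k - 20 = (k + 1)*(k^4 + k^3 - 21*k^2 - 41*k - 20) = (k + 1)^2*(k^3 - 21*k - 20) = (k - 5)*(k + 1)^2*(k^2 + 5*k + 4) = (k - 5)*(k + 1)^2*(k + 4)*(k + 1)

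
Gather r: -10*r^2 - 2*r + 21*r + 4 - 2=-10*r^2 + 19*r + 2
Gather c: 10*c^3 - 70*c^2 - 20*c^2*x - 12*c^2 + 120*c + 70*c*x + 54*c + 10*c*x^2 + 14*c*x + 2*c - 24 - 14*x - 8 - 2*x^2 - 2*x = 10*c^3 + c^2*(-20*x - 82) + c*(10*x^2 + 84*x + 176) - 2*x^2 - 16*x - 32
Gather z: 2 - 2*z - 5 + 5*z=3*z - 3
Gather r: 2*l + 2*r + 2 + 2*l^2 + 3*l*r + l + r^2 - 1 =2*l^2 + 3*l + r^2 + r*(3*l + 2) + 1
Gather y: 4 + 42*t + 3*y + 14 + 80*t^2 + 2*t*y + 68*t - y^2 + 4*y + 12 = 80*t^2 + 110*t - y^2 + y*(2*t + 7) + 30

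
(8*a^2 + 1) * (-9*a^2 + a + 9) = -72*a^4 + 8*a^3 + 63*a^2 + a + 9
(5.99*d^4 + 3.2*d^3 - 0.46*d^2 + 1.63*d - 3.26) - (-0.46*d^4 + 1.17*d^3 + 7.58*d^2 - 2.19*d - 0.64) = 6.45*d^4 + 2.03*d^3 - 8.04*d^2 + 3.82*d - 2.62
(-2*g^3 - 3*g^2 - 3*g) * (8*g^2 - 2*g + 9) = -16*g^5 - 20*g^4 - 36*g^3 - 21*g^2 - 27*g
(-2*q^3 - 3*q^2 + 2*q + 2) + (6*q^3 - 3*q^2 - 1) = 4*q^3 - 6*q^2 + 2*q + 1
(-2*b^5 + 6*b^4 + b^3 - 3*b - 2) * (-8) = 16*b^5 - 48*b^4 - 8*b^3 + 24*b + 16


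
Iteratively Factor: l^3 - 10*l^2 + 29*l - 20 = (l - 4)*(l^2 - 6*l + 5) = (l - 5)*(l - 4)*(l - 1)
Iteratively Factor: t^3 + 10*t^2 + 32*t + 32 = (t + 2)*(t^2 + 8*t + 16) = (t + 2)*(t + 4)*(t + 4)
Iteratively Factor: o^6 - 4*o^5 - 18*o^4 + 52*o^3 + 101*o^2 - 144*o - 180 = (o + 1)*(o^5 - 5*o^4 - 13*o^3 + 65*o^2 + 36*o - 180) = (o - 5)*(o + 1)*(o^4 - 13*o^2 + 36) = (o - 5)*(o + 1)*(o + 3)*(o^3 - 3*o^2 - 4*o + 12) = (o - 5)*(o + 1)*(o + 2)*(o + 3)*(o^2 - 5*o + 6) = (o - 5)*(o - 3)*(o + 1)*(o + 2)*(o + 3)*(o - 2)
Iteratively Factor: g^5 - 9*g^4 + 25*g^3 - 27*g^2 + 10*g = (g)*(g^4 - 9*g^3 + 25*g^2 - 27*g + 10) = g*(g - 1)*(g^3 - 8*g^2 + 17*g - 10) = g*(g - 1)^2*(g^2 - 7*g + 10) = g*(g - 5)*(g - 1)^2*(g - 2)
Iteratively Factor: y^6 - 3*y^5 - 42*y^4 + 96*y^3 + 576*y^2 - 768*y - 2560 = (y + 4)*(y^5 - 7*y^4 - 14*y^3 + 152*y^2 - 32*y - 640) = (y + 2)*(y + 4)*(y^4 - 9*y^3 + 4*y^2 + 144*y - 320) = (y - 4)*(y + 2)*(y + 4)*(y^3 - 5*y^2 - 16*y + 80) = (y - 5)*(y - 4)*(y + 2)*(y + 4)*(y^2 - 16) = (y - 5)*(y - 4)*(y + 2)*(y + 4)^2*(y - 4)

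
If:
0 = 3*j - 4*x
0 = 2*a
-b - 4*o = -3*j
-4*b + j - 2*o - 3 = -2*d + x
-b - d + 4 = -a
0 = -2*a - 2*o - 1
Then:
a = 0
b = 70/71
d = 214/71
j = -24/71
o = -1/2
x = -18/71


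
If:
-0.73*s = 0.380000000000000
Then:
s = -0.52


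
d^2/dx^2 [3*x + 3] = 0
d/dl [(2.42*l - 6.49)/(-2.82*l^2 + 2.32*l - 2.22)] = (6.8244*l^2 - 36.6036*l + 9.6844)/(7.9524*l^4 - 13.0848*l^3 + 17.9032*l^2 - 10.3008*l + 4.9284)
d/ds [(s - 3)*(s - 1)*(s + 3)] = 3*s^2 - 2*s - 9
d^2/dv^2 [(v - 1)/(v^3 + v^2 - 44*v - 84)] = 2*((v - 1)*(3*v^2 + 2*v - 44)^2 + (-3*v^2 - 2*v - (v - 1)*(3*v + 1) + 44)*(v^3 + v^2 - 44*v - 84))/(v^3 + v^2 - 44*v - 84)^3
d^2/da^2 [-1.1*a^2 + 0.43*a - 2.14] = -2.20000000000000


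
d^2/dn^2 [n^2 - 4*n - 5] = 2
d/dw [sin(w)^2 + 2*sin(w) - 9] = 2*(sin(w) + 1)*cos(w)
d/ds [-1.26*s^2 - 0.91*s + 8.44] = -2.52*s - 0.91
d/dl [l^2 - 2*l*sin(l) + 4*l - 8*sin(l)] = -2*l*cos(l) + 2*l - 2*sin(l) - 8*cos(l) + 4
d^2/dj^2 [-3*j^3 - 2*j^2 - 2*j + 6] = -18*j - 4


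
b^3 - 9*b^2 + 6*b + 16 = (b - 8)*(b - 2)*(b + 1)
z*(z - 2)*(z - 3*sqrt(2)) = z^3 - 3*sqrt(2)*z^2 - 2*z^2 + 6*sqrt(2)*z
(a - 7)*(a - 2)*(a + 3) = a^3 - 6*a^2 - 13*a + 42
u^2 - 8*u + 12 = (u - 6)*(u - 2)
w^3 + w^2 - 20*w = w*(w - 4)*(w + 5)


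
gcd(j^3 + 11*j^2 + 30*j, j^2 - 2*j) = j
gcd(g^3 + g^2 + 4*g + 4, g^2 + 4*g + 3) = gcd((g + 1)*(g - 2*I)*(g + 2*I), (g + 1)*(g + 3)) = g + 1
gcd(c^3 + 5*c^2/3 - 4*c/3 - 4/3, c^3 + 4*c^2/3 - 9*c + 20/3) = c - 1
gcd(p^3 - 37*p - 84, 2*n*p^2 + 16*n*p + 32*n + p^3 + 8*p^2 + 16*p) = p + 4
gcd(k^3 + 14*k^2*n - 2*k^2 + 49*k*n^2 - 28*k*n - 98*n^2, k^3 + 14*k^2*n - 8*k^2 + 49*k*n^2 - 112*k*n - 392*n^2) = k^2 + 14*k*n + 49*n^2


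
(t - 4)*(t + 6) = t^2 + 2*t - 24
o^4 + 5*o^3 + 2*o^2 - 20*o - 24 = (o - 2)*(o + 2)^2*(o + 3)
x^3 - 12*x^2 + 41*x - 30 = (x - 6)*(x - 5)*(x - 1)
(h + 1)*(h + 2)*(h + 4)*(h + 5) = h^4 + 12*h^3 + 49*h^2 + 78*h + 40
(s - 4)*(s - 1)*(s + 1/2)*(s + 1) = s^4 - 7*s^3/2 - 3*s^2 + 7*s/2 + 2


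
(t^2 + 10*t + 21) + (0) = t^2 + 10*t + 21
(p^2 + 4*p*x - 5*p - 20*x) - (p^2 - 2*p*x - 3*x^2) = 6*p*x - 5*p + 3*x^2 - 20*x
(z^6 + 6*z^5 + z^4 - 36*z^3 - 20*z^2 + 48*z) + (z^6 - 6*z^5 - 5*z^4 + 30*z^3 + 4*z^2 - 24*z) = 2*z^6 - 4*z^4 - 6*z^3 - 16*z^2 + 24*z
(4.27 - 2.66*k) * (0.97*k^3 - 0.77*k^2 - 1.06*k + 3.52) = -2.5802*k^4 + 6.1901*k^3 - 0.468299999999999*k^2 - 13.8894*k + 15.0304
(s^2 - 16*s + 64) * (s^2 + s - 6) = s^4 - 15*s^3 + 42*s^2 + 160*s - 384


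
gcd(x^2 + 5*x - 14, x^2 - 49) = x + 7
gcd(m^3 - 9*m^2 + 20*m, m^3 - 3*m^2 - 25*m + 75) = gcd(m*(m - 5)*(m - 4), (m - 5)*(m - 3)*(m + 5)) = m - 5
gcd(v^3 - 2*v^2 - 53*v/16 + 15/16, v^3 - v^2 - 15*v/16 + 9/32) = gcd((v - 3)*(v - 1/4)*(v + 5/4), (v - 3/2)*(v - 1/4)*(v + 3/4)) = v - 1/4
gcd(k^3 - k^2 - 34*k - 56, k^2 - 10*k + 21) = k - 7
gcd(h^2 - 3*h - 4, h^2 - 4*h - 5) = h + 1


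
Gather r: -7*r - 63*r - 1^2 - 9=-70*r - 10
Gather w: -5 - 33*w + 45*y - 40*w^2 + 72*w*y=-40*w^2 + w*(72*y - 33) + 45*y - 5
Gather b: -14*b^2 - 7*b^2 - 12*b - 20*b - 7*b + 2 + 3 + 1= -21*b^2 - 39*b + 6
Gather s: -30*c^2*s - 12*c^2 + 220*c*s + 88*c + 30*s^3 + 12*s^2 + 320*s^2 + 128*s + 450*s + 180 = -12*c^2 + 88*c + 30*s^3 + 332*s^2 + s*(-30*c^2 + 220*c + 578) + 180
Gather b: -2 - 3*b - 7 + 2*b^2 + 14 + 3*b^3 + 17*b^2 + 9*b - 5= 3*b^3 + 19*b^2 + 6*b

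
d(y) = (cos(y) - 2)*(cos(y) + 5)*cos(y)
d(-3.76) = 9.60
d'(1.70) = 10.63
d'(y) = -(cos(y) - 2)*(cos(y) + 5)*sin(y) - (cos(y) - 2)*sin(y)*cos(y) - (cos(y) + 5)*sin(y)*cos(y) = (-3*cos(y)^2 - 6*cos(y) + 10)*sin(y)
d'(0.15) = 0.17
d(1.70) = 1.34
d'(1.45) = 9.17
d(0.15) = -5.99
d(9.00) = 10.85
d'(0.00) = 0.00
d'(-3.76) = 7.48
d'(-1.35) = -8.33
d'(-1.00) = -4.95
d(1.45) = -1.16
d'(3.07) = 0.93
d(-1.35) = -2.04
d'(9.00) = 5.35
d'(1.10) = 5.94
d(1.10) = -3.83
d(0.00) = -6.00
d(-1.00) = -4.37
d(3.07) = 11.97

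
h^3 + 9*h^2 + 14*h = h*(h + 2)*(h + 7)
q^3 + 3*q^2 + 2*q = q*(q + 1)*(q + 2)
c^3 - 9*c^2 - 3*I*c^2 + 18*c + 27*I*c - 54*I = (c - 6)*(c - 3)*(c - 3*I)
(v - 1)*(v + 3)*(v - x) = v^3 - v^2*x + 2*v^2 - 2*v*x - 3*v + 3*x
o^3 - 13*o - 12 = (o - 4)*(o + 1)*(o + 3)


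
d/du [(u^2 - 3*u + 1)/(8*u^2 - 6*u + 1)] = (18*u^2 - 14*u + 3)/(64*u^4 - 96*u^3 + 52*u^2 - 12*u + 1)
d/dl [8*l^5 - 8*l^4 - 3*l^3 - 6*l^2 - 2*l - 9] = 40*l^4 - 32*l^3 - 9*l^2 - 12*l - 2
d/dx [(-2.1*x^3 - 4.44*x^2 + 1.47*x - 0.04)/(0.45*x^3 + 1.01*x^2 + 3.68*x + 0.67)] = (-0.123000000000001*x^4 - 16.779*x^3 - 21.9909*x^2 - 5.8688*x + 1.1321)/(0.2025*x^6 + 0.909*x^5 + 4.3321*x^4 + 8.0366*x^3 + 14.8958*x^2 + 4.9312*x + 0.4489)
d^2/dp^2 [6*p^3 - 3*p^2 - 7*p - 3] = 36*p - 6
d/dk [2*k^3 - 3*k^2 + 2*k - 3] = 6*k^2 - 6*k + 2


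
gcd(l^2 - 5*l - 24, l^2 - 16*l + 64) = l - 8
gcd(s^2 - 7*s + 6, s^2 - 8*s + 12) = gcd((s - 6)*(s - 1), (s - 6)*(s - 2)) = s - 6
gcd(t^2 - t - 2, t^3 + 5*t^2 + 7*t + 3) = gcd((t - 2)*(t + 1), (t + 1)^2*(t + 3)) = t + 1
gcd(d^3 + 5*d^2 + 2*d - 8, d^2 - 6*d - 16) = d + 2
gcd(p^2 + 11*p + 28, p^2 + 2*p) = 1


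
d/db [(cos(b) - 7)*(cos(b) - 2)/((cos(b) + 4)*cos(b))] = (-13*sin(b) + 56*sin(b)/cos(b)^2 + 28*tan(b))/(cos(b) + 4)^2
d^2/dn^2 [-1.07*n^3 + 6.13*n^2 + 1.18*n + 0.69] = 12.26 - 6.42*n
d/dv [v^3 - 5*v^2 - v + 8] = 3*v^2 - 10*v - 1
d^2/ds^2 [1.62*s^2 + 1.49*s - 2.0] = 3.24000000000000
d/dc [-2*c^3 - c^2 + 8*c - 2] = -6*c^2 - 2*c + 8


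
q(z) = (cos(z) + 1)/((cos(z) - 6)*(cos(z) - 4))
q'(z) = -sin(z)/((cos(z) - 6)*(cos(z) - 4)) + (cos(z) + 1)*sin(z)/((cos(z) - 6)*(cos(z) - 4)^2) + (cos(z) + 1)*sin(z)/((cos(z) - 6)^2*(cos(z) - 4)) = (cos(z)^2 + 2*cos(z) - 34)*sin(z)/((cos(z) - 6)^2*(cos(z) - 4)^2)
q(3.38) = 0.00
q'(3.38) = 0.01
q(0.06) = 0.13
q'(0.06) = -0.01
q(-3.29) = 0.00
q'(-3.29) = -0.00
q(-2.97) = 0.00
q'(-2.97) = 0.00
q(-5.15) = 0.07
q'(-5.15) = -0.08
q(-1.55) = 0.04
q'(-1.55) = 0.06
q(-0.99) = 0.08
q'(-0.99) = 0.08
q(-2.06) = 0.02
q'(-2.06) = 0.04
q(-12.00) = 0.11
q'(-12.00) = -0.06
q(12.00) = 0.11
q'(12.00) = 0.06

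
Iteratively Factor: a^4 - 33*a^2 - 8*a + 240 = (a - 5)*(a^3 + 5*a^2 - 8*a - 48) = (a - 5)*(a + 4)*(a^2 + a - 12) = (a - 5)*(a + 4)^2*(a - 3)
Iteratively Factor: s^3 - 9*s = (s)*(s^2 - 9) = s*(s + 3)*(s - 3)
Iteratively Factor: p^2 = (p)*(p)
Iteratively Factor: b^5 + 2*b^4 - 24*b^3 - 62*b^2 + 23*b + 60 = (b + 1)*(b^4 + b^3 - 25*b^2 - 37*b + 60) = (b - 5)*(b + 1)*(b^3 + 6*b^2 + 5*b - 12) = (b - 5)*(b - 1)*(b + 1)*(b^2 + 7*b + 12) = (b - 5)*(b - 1)*(b + 1)*(b + 3)*(b + 4)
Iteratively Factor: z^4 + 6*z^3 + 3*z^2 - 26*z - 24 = (z + 4)*(z^3 + 2*z^2 - 5*z - 6) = (z - 2)*(z + 4)*(z^2 + 4*z + 3) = (z - 2)*(z + 3)*(z + 4)*(z + 1)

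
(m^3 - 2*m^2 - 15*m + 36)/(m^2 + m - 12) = m - 3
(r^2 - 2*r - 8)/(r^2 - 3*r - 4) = (r + 2)/(r + 1)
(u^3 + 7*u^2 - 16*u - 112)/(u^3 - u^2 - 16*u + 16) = (u + 7)/(u - 1)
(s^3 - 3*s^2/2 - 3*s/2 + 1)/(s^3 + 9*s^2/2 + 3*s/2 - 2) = (s - 2)/(s + 4)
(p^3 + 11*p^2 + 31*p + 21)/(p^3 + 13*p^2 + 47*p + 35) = (p + 3)/(p + 5)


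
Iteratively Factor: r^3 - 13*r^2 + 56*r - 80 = (r - 5)*(r^2 - 8*r + 16) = (r - 5)*(r - 4)*(r - 4)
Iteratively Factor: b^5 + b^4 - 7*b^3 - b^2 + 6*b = (b + 1)*(b^4 - 7*b^2 + 6*b) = (b - 2)*(b + 1)*(b^3 + 2*b^2 - 3*b) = (b - 2)*(b - 1)*(b + 1)*(b^2 + 3*b) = (b - 2)*(b - 1)*(b + 1)*(b + 3)*(b)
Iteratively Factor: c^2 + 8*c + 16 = (c + 4)*(c + 4)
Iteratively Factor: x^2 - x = (x)*(x - 1)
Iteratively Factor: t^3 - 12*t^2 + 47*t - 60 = (t - 4)*(t^2 - 8*t + 15) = (t - 5)*(t - 4)*(t - 3)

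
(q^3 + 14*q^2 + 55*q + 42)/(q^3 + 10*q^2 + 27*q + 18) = (q + 7)/(q + 3)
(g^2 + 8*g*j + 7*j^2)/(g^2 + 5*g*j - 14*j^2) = (g + j)/(g - 2*j)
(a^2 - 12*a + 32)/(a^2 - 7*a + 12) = (a - 8)/(a - 3)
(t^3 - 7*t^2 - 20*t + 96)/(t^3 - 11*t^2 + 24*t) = (t + 4)/t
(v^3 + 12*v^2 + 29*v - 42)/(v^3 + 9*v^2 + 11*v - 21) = (v + 6)/(v + 3)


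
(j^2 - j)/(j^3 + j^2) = (j - 1)/(j*(j + 1))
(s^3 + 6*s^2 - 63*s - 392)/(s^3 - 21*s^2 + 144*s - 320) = (s^2 + 14*s + 49)/(s^2 - 13*s + 40)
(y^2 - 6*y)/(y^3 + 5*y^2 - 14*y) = (y - 6)/(y^2 + 5*y - 14)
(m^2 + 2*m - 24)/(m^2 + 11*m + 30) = (m - 4)/(m + 5)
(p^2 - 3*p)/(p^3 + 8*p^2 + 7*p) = (p - 3)/(p^2 + 8*p + 7)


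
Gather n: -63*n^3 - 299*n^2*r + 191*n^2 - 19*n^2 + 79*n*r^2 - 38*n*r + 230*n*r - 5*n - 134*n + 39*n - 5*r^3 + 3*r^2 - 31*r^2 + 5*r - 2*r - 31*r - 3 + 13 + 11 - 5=-63*n^3 + n^2*(172 - 299*r) + n*(79*r^2 + 192*r - 100) - 5*r^3 - 28*r^2 - 28*r + 16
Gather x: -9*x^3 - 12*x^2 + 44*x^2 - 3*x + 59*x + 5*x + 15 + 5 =-9*x^3 + 32*x^2 + 61*x + 20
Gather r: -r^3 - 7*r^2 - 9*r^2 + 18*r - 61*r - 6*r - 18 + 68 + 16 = -r^3 - 16*r^2 - 49*r + 66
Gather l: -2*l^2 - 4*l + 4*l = -2*l^2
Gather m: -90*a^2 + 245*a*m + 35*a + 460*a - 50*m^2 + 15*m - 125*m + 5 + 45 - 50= -90*a^2 + 495*a - 50*m^2 + m*(245*a - 110)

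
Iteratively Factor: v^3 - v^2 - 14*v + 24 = (v - 3)*(v^2 + 2*v - 8) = (v - 3)*(v - 2)*(v + 4)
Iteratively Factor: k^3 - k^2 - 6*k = (k + 2)*(k^2 - 3*k) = (k - 3)*(k + 2)*(k)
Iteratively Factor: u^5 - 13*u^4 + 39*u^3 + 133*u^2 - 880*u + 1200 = (u - 5)*(u^4 - 8*u^3 - u^2 + 128*u - 240) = (u - 5)*(u - 3)*(u^3 - 5*u^2 - 16*u + 80) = (u - 5)*(u - 3)*(u + 4)*(u^2 - 9*u + 20) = (u - 5)*(u - 4)*(u - 3)*(u + 4)*(u - 5)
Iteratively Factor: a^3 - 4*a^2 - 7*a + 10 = (a - 5)*(a^2 + a - 2) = (a - 5)*(a - 1)*(a + 2)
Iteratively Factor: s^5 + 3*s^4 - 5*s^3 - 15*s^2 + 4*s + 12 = (s + 1)*(s^4 + 2*s^3 - 7*s^2 - 8*s + 12) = (s - 2)*(s + 1)*(s^3 + 4*s^2 + s - 6) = (s - 2)*(s + 1)*(s + 3)*(s^2 + s - 2) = (s - 2)*(s - 1)*(s + 1)*(s + 3)*(s + 2)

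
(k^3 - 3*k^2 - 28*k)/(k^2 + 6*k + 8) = k*(k - 7)/(k + 2)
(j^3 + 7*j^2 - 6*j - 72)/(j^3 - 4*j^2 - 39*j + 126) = (j + 4)/(j - 7)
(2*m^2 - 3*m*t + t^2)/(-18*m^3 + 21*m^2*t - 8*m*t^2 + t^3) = (-m + t)/(9*m^2 - 6*m*t + t^2)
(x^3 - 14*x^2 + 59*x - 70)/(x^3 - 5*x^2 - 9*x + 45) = (x^2 - 9*x + 14)/(x^2 - 9)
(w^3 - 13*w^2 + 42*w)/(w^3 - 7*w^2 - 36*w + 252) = w/(w + 6)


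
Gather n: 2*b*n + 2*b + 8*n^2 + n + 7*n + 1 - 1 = 2*b + 8*n^2 + n*(2*b + 8)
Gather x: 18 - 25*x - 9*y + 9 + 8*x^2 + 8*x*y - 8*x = 8*x^2 + x*(8*y - 33) - 9*y + 27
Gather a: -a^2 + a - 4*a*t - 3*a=-a^2 + a*(-4*t - 2)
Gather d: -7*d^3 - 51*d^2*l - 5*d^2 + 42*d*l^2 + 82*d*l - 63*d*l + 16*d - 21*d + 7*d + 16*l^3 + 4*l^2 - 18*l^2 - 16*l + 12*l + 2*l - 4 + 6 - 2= -7*d^3 + d^2*(-51*l - 5) + d*(42*l^2 + 19*l + 2) + 16*l^3 - 14*l^2 - 2*l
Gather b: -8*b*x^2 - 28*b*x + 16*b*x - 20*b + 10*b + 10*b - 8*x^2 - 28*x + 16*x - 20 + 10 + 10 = b*(-8*x^2 - 12*x) - 8*x^2 - 12*x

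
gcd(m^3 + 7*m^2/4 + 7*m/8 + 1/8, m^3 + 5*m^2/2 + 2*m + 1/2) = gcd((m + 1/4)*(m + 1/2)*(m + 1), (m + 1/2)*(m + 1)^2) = m^2 + 3*m/2 + 1/2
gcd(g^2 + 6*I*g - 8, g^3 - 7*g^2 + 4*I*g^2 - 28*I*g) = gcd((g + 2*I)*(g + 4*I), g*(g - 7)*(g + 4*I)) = g + 4*I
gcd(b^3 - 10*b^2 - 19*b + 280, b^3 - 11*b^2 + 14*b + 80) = b - 8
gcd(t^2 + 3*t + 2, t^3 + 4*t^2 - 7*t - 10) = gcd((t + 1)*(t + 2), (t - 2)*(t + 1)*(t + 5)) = t + 1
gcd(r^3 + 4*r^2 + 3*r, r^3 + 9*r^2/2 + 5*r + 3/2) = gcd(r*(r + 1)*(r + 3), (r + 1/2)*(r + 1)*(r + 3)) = r^2 + 4*r + 3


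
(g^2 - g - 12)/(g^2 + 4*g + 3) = (g - 4)/(g + 1)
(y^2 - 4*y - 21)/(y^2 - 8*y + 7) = (y + 3)/(y - 1)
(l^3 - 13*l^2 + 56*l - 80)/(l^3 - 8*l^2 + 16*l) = (l - 5)/l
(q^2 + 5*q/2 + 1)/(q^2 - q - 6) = (q + 1/2)/(q - 3)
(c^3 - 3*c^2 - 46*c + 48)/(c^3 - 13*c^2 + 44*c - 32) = (c + 6)/(c - 4)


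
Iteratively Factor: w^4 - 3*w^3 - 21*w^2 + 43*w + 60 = (w - 5)*(w^3 + 2*w^2 - 11*w - 12) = (w - 5)*(w + 4)*(w^2 - 2*w - 3) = (w - 5)*(w - 3)*(w + 4)*(w + 1)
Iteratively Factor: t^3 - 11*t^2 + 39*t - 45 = (t - 5)*(t^2 - 6*t + 9) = (t - 5)*(t - 3)*(t - 3)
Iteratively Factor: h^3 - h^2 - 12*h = (h - 4)*(h^2 + 3*h) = h*(h - 4)*(h + 3)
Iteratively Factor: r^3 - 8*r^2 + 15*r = (r - 3)*(r^2 - 5*r) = (r - 5)*(r - 3)*(r)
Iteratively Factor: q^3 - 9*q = (q)*(q^2 - 9) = q*(q - 3)*(q + 3)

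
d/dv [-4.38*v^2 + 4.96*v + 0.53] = 4.96 - 8.76*v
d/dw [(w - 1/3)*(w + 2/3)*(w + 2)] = 3*w^2 + 14*w/3 + 4/9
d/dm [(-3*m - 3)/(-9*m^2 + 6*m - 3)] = 3*(-m^2 - 2*m + 1)/(9*m^4 - 12*m^3 + 10*m^2 - 4*m + 1)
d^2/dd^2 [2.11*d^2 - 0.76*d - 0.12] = 4.22000000000000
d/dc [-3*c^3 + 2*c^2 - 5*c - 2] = -9*c^2 + 4*c - 5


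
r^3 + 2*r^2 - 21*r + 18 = (r - 3)*(r - 1)*(r + 6)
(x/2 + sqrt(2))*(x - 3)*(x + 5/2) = x^3/2 - x^2/4 + sqrt(2)*x^2 - 15*x/4 - sqrt(2)*x/2 - 15*sqrt(2)/2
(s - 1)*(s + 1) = s^2 - 1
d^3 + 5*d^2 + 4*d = d*(d + 1)*(d + 4)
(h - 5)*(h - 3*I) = h^2 - 5*h - 3*I*h + 15*I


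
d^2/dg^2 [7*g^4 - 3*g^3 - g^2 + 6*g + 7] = 84*g^2 - 18*g - 2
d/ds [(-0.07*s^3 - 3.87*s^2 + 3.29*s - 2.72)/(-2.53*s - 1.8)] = (0.3542*s^3 + 10.1691*s^2 + 13.932*s - 12.8036)/(6.4009*s^2 + 9.108*s + 3.24)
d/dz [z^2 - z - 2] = 2*z - 1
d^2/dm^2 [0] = 0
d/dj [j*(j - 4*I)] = 2*j - 4*I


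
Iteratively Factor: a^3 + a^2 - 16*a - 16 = (a + 4)*(a^2 - 3*a - 4) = (a + 1)*(a + 4)*(a - 4)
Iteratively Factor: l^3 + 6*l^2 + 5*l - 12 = (l + 3)*(l^2 + 3*l - 4) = (l + 3)*(l + 4)*(l - 1)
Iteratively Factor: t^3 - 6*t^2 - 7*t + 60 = (t + 3)*(t^2 - 9*t + 20) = (t - 5)*(t + 3)*(t - 4)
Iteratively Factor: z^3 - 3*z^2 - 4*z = (z + 1)*(z^2 - 4*z) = (z - 4)*(z + 1)*(z)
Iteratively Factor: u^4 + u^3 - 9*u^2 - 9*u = (u + 1)*(u^3 - 9*u) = (u + 1)*(u + 3)*(u^2 - 3*u) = (u - 3)*(u + 1)*(u + 3)*(u)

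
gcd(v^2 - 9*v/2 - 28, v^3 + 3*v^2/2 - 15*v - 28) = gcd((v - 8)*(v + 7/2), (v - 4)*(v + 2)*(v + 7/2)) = v + 7/2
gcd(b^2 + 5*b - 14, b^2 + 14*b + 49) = b + 7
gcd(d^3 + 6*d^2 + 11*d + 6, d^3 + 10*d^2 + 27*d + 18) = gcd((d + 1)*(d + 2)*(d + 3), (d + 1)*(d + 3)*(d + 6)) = d^2 + 4*d + 3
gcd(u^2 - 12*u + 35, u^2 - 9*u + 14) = u - 7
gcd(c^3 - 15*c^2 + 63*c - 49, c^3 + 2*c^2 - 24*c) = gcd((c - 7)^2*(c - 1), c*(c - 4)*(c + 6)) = 1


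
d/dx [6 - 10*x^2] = -20*x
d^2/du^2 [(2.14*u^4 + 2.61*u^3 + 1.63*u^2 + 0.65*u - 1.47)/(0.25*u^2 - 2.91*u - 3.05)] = (0.2675*u^6 - 9.34110000000001*u^5 + 98.939904*u^4 + 354.533752*u^3 + 384.78453*u^2 + 155.06745*u - 8.34996400000001)/(0.015625*u^6 - 0.545625*u^5 + 5.7792*u^4 - 11.328921*u^3 - 70.50624*u^2 - 81.210825*u - 28.372625)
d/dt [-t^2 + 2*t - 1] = 2 - 2*t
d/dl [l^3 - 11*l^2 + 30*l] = 3*l^2 - 22*l + 30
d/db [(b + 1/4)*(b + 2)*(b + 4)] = 3*b^2 + 25*b/2 + 19/2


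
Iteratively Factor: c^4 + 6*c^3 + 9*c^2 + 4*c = (c + 4)*(c^3 + 2*c^2 + c) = c*(c + 4)*(c^2 + 2*c + 1) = c*(c + 1)*(c + 4)*(c + 1)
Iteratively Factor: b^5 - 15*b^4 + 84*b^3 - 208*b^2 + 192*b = (b - 3)*(b^4 - 12*b^3 + 48*b^2 - 64*b) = (b - 4)*(b - 3)*(b^3 - 8*b^2 + 16*b) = (b - 4)^2*(b - 3)*(b^2 - 4*b) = b*(b - 4)^2*(b - 3)*(b - 4)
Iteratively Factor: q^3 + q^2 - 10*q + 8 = (q - 1)*(q^2 + 2*q - 8) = (q - 1)*(q + 4)*(q - 2)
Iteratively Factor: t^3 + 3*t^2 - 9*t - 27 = (t + 3)*(t^2 - 9) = (t - 3)*(t + 3)*(t + 3)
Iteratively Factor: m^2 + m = (m + 1)*(m)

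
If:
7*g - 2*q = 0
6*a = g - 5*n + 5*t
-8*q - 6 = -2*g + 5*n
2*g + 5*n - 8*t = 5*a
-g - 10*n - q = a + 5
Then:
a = 366/6743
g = -986/6743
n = -14822/33715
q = -3451/6743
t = -2328/6743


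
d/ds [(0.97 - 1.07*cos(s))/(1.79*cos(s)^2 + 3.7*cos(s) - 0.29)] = (-1.9153*cos(s)^2 + 3.4726*cos(s) + 3.2787)*sin(s)/(3.2041*cos(s)^4 + 13.246*cos(s)^3 + 12.6518*cos(s)^2 - 2.146*cos(s) + 0.0841)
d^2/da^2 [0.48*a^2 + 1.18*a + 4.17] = 0.960000000000000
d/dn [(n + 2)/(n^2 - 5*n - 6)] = (n^2 - 5*n - (n + 2)*(2*n - 5) - 6)/(-n^2 + 5*n + 6)^2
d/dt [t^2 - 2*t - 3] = 2*t - 2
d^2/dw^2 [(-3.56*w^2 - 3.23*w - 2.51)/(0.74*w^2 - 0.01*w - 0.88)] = (-1.77635683940025e-15*w^4 - 3.590184*w^3 - 22.156488*w^2 - 12.508812*w - 8.726406)/(0.405224*w^6 - 0.016428*w^5 - 1.445442*w^4 + 0.039071*w^3 + 1.718904*w^2 - 0.023232*w - 0.681472)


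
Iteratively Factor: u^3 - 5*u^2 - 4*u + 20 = (u - 2)*(u^2 - 3*u - 10) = (u - 5)*(u - 2)*(u + 2)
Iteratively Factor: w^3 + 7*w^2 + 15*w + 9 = (w + 3)*(w^2 + 4*w + 3) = (w + 3)^2*(w + 1)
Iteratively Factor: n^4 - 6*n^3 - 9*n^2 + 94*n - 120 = (n + 4)*(n^3 - 10*n^2 + 31*n - 30) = (n - 3)*(n + 4)*(n^2 - 7*n + 10) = (n - 5)*(n - 3)*(n + 4)*(n - 2)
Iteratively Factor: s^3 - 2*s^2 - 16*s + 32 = (s - 2)*(s^2 - 16) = (s - 2)*(s + 4)*(s - 4)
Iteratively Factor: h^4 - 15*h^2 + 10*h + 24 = (h + 4)*(h^3 - 4*h^2 + h + 6) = (h - 2)*(h + 4)*(h^2 - 2*h - 3) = (h - 3)*(h - 2)*(h + 4)*(h + 1)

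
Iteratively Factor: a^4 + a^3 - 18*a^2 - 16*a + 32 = (a - 1)*(a^3 + 2*a^2 - 16*a - 32) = (a - 1)*(a + 4)*(a^2 - 2*a - 8) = (a - 4)*(a - 1)*(a + 4)*(a + 2)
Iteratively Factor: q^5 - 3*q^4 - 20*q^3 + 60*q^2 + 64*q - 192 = (q - 3)*(q^4 - 20*q^2 + 64) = (q - 3)*(q - 2)*(q^3 + 2*q^2 - 16*q - 32) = (q - 3)*(q - 2)*(q + 2)*(q^2 - 16) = (q - 4)*(q - 3)*(q - 2)*(q + 2)*(q + 4)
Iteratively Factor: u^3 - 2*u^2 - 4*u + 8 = (u - 2)*(u^2 - 4) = (u - 2)^2*(u + 2)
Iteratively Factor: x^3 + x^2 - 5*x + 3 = (x - 1)*(x^2 + 2*x - 3) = (x - 1)*(x + 3)*(x - 1)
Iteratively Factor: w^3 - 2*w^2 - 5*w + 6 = (w - 1)*(w^2 - w - 6) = (w - 3)*(w - 1)*(w + 2)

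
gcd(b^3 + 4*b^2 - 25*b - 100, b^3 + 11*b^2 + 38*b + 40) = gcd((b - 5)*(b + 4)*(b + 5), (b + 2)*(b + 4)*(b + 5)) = b^2 + 9*b + 20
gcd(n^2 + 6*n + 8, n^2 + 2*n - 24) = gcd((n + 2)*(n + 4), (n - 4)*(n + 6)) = 1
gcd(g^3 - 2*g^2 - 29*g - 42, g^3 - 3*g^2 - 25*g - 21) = g^2 - 4*g - 21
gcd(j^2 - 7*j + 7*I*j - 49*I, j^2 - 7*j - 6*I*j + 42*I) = j - 7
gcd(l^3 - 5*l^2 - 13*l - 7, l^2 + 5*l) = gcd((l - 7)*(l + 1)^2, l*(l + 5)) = 1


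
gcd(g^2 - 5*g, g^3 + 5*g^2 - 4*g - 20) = 1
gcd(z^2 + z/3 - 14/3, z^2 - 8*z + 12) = z - 2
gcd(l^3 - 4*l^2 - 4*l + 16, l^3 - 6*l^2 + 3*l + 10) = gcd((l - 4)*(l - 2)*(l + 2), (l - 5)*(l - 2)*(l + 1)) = l - 2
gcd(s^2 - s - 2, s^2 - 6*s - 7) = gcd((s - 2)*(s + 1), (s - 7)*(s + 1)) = s + 1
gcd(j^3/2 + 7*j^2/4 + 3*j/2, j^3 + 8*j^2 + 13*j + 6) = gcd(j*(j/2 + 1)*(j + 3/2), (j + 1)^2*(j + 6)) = 1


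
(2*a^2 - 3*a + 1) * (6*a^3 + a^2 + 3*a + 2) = 12*a^5 - 16*a^4 + 9*a^3 - 4*a^2 - 3*a + 2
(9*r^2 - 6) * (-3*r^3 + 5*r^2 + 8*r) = -27*r^5 + 45*r^4 + 90*r^3 - 30*r^2 - 48*r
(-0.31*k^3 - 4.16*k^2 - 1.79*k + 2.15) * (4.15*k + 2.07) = -1.2865*k^4 - 17.9057*k^3 - 16.0397*k^2 + 5.2172*k + 4.4505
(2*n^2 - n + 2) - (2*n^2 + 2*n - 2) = 4 - 3*n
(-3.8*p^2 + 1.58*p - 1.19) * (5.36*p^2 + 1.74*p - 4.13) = -20.368*p^4 + 1.8568*p^3 + 12.0648*p^2 - 8.596*p + 4.9147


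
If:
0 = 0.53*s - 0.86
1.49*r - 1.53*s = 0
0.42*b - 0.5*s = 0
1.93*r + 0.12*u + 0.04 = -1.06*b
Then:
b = 1.93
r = 1.67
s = 1.62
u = -44.19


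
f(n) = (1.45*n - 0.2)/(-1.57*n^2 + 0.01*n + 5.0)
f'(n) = (1.45*n - 0.2)*(3.14*n - 0.01)/(-1.57*n^2 + 0.01*n + 5.0)^2 + 1.45/(-1.57*n^2 + 0.01*n + 5.0)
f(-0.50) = -0.20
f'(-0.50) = 0.38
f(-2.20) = 1.29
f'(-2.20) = 2.86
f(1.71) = 5.35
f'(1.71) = 70.64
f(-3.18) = 0.44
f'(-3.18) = 0.27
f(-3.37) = 0.40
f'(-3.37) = 0.21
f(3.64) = -0.32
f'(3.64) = 0.14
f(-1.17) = -0.67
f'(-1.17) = 1.38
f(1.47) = 1.19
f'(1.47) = 4.27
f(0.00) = -0.04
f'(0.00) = 0.29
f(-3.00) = 0.50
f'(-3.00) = 0.35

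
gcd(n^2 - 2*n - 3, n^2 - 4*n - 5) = n + 1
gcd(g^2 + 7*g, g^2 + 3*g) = g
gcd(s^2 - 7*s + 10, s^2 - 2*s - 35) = 1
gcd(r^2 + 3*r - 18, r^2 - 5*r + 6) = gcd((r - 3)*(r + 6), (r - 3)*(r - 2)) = r - 3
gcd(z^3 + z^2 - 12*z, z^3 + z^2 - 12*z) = z^3 + z^2 - 12*z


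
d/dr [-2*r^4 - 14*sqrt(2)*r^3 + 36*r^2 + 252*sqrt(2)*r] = -8*r^3 - 42*sqrt(2)*r^2 + 72*r + 252*sqrt(2)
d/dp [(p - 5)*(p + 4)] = 2*p - 1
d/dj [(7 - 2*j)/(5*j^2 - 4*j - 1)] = 10*(j^2 - 7*j + 3)/(25*j^4 - 40*j^3 + 6*j^2 + 8*j + 1)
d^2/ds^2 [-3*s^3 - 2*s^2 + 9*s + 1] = -18*s - 4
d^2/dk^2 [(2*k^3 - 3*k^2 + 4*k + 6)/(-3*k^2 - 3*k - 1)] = 6*(-25*k^3 - 69*k^2 - 44*k - 7)/(27*k^6 + 81*k^5 + 108*k^4 + 81*k^3 + 36*k^2 + 9*k + 1)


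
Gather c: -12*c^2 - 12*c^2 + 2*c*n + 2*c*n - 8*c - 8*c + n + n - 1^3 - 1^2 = -24*c^2 + c*(4*n - 16) + 2*n - 2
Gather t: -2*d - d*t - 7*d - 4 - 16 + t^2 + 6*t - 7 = -9*d + t^2 + t*(6 - d) - 27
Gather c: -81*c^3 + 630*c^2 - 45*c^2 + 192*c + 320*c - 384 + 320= -81*c^3 + 585*c^2 + 512*c - 64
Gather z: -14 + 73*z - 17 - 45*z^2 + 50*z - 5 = -45*z^2 + 123*z - 36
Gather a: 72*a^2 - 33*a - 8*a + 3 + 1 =72*a^2 - 41*a + 4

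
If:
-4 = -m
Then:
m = 4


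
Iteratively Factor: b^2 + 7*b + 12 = (b + 4)*(b + 3)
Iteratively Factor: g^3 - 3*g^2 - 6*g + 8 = (g - 1)*(g^2 - 2*g - 8) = (g - 4)*(g - 1)*(g + 2)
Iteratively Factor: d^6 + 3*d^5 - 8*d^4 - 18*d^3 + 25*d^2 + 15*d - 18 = (d - 1)*(d^5 + 4*d^4 - 4*d^3 - 22*d^2 + 3*d + 18) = (d - 1)*(d + 1)*(d^4 + 3*d^3 - 7*d^2 - 15*d + 18) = (d - 1)*(d + 1)*(d + 3)*(d^3 - 7*d + 6) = (d - 1)^2*(d + 1)*(d + 3)*(d^2 + d - 6) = (d - 2)*(d - 1)^2*(d + 1)*(d + 3)*(d + 3)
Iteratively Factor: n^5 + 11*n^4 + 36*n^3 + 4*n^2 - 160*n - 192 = (n + 2)*(n^4 + 9*n^3 + 18*n^2 - 32*n - 96) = (n - 2)*(n + 2)*(n^3 + 11*n^2 + 40*n + 48) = (n - 2)*(n + 2)*(n + 4)*(n^2 + 7*n + 12) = (n - 2)*(n + 2)*(n + 3)*(n + 4)*(n + 4)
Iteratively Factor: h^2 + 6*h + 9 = (h + 3)*(h + 3)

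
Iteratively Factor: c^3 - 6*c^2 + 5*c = (c - 5)*(c^2 - c) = c*(c - 5)*(c - 1)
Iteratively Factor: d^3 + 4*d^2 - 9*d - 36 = (d + 4)*(d^2 - 9) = (d + 3)*(d + 4)*(d - 3)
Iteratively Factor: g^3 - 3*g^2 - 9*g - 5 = (g - 5)*(g^2 + 2*g + 1) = (g - 5)*(g + 1)*(g + 1)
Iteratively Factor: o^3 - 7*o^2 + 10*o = (o - 5)*(o^2 - 2*o) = (o - 5)*(o - 2)*(o)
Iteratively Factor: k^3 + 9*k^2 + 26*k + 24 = (k + 3)*(k^2 + 6*k + 8) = (k + 3)*(k + 4)*(k + 2)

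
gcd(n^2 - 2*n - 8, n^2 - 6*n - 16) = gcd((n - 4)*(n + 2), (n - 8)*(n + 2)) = n + 2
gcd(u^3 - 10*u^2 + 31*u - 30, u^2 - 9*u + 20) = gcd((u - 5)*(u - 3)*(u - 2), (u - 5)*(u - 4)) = u - 5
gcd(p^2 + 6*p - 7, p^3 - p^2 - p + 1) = p - 1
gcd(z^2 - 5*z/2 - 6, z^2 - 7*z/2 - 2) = z - 4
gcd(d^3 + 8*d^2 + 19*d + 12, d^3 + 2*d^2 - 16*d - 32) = d + 4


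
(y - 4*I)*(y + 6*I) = y^2 + 2*I*y + 24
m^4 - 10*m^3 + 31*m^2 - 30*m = m*(m - 5)*(m - 3)*(m - 2)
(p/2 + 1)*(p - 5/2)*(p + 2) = p^3/2 + 3*p^2/4 - 3*p - 5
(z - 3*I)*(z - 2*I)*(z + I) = z^3 - 4*I*z^2 - z - 6*I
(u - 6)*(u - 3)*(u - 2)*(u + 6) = u^4 - 5*u^3 - 30*u^2 + 180*u - 216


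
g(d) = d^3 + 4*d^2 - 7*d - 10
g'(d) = 3*d^2 + 8*d - 7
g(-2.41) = 16.10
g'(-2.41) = -8.86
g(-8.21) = -236.30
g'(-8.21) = 129.53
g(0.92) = -12.28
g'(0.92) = 2.90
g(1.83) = -3.29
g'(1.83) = 17.69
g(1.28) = -10.31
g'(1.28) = 8.16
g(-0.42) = -6.43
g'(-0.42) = -9.83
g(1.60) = -6.86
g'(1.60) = 13.48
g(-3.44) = 20.71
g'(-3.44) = 0.98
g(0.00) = -10.00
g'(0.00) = -7.00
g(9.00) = 980.00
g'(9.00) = 308.00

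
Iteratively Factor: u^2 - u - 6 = (u + 2)*(u - 3)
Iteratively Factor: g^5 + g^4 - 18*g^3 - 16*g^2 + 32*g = (g + 4)*(g^4 - 3*g^3 - 6*g^2 + 8*g) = g*(g + 4)*(g^3 - 3*g^2 - 6*g + 8) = g*(g + 2)*(g + 4)*(g^2 - 5*g + 4) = g*(g - 1)*(g + 2)*(g + 4)*(g - 4)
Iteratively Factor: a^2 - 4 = (a - 2)*(a + 2)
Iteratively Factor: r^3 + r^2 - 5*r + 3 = (r - 1)*(r^2 + 2*r - 3) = (r - 1)^2*(r + 3)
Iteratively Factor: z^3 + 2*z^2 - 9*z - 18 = (z + 2)*(z^2 - 9) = (z + 2)*(z + 3)*(z - 3)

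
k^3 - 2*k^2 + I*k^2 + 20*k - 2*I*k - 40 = (k - 2)*(k - 4*I)*(k + 5*I)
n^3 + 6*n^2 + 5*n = n*(n + 1)*(n + 5)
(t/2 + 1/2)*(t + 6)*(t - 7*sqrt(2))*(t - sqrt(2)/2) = t^4/2 - 15*sqrt(2)*t^3/4 + 7*t^3/2 - 105*sqrt(2)*t^2/4 + 13*t^2/2 - 45*sqrt(2)*t/2 + 49*t/2 + 21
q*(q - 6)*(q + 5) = q^3 - q^2 - 30*q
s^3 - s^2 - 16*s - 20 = (s - 5)*(s + 2)^2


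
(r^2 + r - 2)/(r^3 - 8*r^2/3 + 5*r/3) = 3*(r + 2)/(r*(3*r - 5))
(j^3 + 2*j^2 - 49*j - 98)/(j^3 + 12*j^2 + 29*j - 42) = (j^2 - 5*j - 14)/(j^2 + 5*j - 6)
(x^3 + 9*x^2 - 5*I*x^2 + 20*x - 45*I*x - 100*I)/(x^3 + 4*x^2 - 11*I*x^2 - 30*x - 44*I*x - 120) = (x + 5)/(x - 6*I)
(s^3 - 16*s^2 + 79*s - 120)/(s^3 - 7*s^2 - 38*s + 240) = (s - 3)/(s + 6)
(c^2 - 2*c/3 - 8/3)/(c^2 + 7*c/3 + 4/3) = (c - 2)/(c + 1)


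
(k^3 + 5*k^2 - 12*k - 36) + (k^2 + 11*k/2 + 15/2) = k^3 + 6*k^2 - 13*k/2 - 57/2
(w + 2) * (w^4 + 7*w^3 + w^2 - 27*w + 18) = w^5 + 9*w^4 + 15*w^3 - 25*w^2 - 36*w + 36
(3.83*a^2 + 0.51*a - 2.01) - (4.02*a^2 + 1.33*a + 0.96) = -0.19*a^2 - 0.82*a - 2.97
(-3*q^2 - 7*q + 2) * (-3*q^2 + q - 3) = 9*q^4 + 18*q^3 - 4*q^2 + 23*q - 6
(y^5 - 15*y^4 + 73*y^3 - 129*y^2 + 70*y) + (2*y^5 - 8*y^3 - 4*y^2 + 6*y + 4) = 3*y^5 - 15*y^4 + 65*y^3 - 133*y^2 + 76*y + 4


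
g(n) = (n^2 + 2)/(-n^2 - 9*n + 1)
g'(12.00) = -0.02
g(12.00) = -0.58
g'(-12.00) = -1.10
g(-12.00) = -4.17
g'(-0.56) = 0.36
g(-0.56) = 0.40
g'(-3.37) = -0.26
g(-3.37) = 0.67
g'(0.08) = 246.10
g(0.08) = 7.33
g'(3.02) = -0.04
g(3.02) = -0.32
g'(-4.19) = -0.37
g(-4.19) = 0.92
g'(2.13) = -0.02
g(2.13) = -0.29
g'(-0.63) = 0.27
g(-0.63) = 0.38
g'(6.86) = -0.03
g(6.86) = -0.46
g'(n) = 2*n/(-n^2 - 9*n + 1) + (2*n + 9)*(n^2 + 2)/(-n^2 - 9*n + 1)^2 = 3*(-3*n^2 + 2*n + 6)/(n^4 + 18*n^3 + 79*n^2 - 18*n + 1)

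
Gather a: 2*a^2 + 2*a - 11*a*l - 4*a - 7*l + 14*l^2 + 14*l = 2*a^2 + a*(-11*l - 2) + 14*l^2 + 7*l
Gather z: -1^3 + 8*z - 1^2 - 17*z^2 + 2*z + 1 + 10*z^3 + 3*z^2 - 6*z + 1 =10*z^3 - 14*z^2 + 4*z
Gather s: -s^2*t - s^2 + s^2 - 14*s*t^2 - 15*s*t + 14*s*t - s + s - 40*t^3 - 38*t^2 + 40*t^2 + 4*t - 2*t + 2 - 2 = -s^2*t + s*(-14*t^2 - t) - 40*t^3 + 2*t^2 + 2*t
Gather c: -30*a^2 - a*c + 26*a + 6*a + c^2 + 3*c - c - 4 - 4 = -30*a^2 + 32*a + c^2 + c*(2 - a) - 8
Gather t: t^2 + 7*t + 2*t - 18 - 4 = t^2 + 9*t - 22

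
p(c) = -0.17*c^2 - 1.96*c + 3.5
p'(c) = -0.34*c - 1.96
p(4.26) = -7.93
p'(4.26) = -3.41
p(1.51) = 0.15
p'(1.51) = -2.47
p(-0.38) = 4.22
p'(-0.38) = -1.83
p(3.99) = -7.03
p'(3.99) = -3.32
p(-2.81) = 7.67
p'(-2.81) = -1.00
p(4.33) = -8.17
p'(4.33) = -3.43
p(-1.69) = 6.33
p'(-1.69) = -1.39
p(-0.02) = 3.54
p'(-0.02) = -1.95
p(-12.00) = 2.54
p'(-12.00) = 2.12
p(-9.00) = 7.37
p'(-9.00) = 1.10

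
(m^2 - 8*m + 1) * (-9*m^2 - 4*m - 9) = -9*m^4 + 68*m^3 + 14*m^2 + 68*m - 9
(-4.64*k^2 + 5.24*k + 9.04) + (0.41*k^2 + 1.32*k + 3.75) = -4.23*k^2 + 6.56*k + 12.79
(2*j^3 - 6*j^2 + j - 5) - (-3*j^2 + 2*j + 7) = 2*j^3 - 3*j^2 - j - 12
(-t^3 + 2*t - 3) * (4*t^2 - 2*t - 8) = -4*t^5 + 2*t^4 + 16*t^3 - 16*t^2 - 10*t + 24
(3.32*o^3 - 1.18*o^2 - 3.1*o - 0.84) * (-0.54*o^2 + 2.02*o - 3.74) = -1.7928*o^5 + 7.3436*o^4 - 13.1264*o^3 - 1.3952*o^2 + 9.8972*o + 3.1416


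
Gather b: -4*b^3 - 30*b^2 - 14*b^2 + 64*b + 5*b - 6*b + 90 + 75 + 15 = -4*b^3 - 44*b^2 + 63*b + 180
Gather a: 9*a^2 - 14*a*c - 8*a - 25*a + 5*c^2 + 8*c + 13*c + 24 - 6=9*a^2 + a*(-14*c - 33) + 5*c^2 + 21*c + 18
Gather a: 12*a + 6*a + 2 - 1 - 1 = 18*a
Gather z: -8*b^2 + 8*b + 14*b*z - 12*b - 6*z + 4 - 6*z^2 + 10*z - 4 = -8*b^2 - 4*b - 6*z^2 + z*(14*b + 4)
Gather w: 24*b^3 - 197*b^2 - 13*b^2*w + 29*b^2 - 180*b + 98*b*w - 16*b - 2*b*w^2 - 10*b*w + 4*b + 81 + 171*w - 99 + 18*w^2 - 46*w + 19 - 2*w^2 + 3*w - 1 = 24*b^3 - 168*b^2 - 192*b + w^2*(16 - 2*b) + w*(-13*b^2 + 88*b + 128)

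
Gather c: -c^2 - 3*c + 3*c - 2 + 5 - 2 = 1 - c^2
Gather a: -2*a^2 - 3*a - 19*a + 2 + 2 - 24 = -2*a^2 - 22*a - 20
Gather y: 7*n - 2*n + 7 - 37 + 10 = 5*n - 20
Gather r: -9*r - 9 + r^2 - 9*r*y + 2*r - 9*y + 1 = r^2 + r*(-9*y - 7) - 9*y - 8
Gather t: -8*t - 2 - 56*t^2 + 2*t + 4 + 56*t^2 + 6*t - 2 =0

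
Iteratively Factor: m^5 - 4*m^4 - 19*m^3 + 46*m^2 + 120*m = (m - 4)*(m^4 - 19*m^2 - 30*m) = (m - 5)*(m - 4)*(m^3 + 5*m^2 + 6*m) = m*(m - 5)*(m - 4)*(m^2 + 5*m + 6) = m*(m - 5)*(m - 4)*(m + 2)*(m + 3)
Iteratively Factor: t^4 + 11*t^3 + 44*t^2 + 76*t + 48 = (t + 2)*(t^3 + 9*t^2 + 26*t + 24) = (t + 2)*(t + 3)*(t^2 + 6*t + 8) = (t + 2)^2*(t + 3)*(t + 4)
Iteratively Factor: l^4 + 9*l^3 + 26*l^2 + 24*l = (l + 3)*(l^3 + 6*l^2 + 8*l) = l*(l + 3)*(l^2 + 6*l + 8) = l*(l + 2)*(l + 3)*(l + 4)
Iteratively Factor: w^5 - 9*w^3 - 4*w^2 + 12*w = (w - 1)*(w^4 + w^3 - 8*w^2 - 12*w) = (w - 3)*(w - 1)*(w^3 + 4*w^2 + 4*w) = w*(w - 3)*(w - 1)*(w^2 + 4*w + 4) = w*(w - 3)*(w - 1)*(w + 2)*(w + 2)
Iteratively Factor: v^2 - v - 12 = (v + 3)*(v - 4)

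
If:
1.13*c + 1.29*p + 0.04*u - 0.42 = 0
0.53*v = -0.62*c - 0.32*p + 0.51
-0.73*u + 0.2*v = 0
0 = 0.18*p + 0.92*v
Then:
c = 1.02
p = -0.57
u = 0.03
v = 0.11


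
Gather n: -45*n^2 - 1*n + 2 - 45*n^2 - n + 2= -90*n^2 - 2*n + 4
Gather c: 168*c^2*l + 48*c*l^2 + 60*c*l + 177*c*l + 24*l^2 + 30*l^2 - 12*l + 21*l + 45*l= 168*c^2*l + c*(48*l^2 + 237*l) + 54*l^2 + 54*l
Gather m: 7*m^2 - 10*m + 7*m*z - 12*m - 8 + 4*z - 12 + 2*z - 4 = 7*m^2 + m*(7*z - 22) + 6*z - 24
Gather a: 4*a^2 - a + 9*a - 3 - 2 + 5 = 4*a^2 + 8*a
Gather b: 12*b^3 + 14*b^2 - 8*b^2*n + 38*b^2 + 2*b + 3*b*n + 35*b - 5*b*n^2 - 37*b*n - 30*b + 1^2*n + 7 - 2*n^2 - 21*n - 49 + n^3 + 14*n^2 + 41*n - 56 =12*b^3 + b^2*(52 - 8*n) + b*(-5*n^2 - 34*n + 7) + n^3 + 12*n^2 + 21*n - 98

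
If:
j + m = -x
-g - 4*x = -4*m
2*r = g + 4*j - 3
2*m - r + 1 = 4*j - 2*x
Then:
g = -32*x/3 - 5/3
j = 2*x/3 + 5/12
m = -5*x/3 - 5/12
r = -4*x - 3/2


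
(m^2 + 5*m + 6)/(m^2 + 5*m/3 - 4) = 3*(m + 2)/(3*m - 4)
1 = 1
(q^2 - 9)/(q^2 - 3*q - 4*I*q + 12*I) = (q + 3)/(q - 4*I)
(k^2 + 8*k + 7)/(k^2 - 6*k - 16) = (k^2 + 8*k + 7)/(k^2 - 6*k - 16)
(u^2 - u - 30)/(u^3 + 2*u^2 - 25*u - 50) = (u - 6)/(u^2 - 3*u - 10)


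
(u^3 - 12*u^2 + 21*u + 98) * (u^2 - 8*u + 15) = u^5 - 20*u^4 + 132*u^3 - 250*u^2 - 469*u + 1470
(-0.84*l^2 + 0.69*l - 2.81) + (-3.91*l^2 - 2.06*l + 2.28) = -4.75*l^2 - 1.37*l - 0.53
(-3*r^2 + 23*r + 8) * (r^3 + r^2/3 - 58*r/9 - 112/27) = -3*r^5 + 22*r^4 + 35*r^3 - 1198*r^2/9 - 3968*r/27 - 896/27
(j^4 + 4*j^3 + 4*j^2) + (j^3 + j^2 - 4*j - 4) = j^4 + 5*j^3 + 5*j^2 - 4*j - 4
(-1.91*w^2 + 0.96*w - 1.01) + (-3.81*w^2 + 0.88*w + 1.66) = -5.72*w^2 + 1.84*w + 0.65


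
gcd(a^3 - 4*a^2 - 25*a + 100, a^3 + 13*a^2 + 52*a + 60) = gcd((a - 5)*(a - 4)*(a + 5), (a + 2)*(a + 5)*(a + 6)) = a + 5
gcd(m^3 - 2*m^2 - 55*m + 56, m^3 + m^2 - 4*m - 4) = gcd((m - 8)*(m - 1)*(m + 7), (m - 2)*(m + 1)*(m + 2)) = 1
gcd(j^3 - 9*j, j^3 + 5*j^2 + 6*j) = j^2 + 3*j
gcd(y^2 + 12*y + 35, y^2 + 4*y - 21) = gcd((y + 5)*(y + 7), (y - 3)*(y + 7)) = y + 7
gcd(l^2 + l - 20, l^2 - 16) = l - 4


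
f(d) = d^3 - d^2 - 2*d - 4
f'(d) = 3*d^2 - 2*d - 2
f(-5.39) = -178.86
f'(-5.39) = 95.94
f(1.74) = -5.24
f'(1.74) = 3.60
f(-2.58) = -22.67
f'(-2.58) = 23.13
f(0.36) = -4.80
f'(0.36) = -2.33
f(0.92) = -5.91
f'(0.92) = -1.30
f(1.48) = -5.91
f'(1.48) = 1.61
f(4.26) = 46.64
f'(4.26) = 43.92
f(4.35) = 50.69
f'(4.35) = 46.07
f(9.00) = 626.00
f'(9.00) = 223.00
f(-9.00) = -796.00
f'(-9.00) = 259.00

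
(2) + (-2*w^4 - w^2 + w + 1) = -2*w^4 - w^2 + w + 3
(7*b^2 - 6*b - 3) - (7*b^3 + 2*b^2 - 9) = -7*b^3 + 5*b^2 - 6*b + 6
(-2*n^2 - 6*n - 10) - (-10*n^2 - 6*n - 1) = 8*n^2 - 9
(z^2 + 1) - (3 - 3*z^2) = 4*z^2 - 2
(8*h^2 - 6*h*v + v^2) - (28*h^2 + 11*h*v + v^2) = -20*h^2 - 17*h*v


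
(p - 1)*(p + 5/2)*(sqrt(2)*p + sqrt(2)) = sqrt(2)*p^3 + 5*sqrt(2)*p^2/2 - sqrt(2)*p - 5*sqrt(2)/2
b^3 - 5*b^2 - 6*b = b*(b - 6)*(b + 1)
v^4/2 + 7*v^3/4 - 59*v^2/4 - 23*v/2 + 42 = (v/2 + 1)*(v - 4)*(v - 3/2)*(v + 7)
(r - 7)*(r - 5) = r^2 - 12*r + 35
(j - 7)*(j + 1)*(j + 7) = j^3 + j^2 - 49*j - 49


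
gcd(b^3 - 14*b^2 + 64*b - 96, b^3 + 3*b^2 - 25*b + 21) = 1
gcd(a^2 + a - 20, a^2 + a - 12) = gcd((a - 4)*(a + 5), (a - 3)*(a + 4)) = 1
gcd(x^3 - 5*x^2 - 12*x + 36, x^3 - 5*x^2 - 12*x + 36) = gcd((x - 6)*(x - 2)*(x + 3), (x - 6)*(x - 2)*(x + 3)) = x^3 - 5*x^2 - 12*x + 36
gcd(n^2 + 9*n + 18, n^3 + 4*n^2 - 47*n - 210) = n + 6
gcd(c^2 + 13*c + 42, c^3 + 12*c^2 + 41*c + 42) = c + 7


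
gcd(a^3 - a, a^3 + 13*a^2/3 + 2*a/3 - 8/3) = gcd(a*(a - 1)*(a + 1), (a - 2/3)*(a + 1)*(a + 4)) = a + 1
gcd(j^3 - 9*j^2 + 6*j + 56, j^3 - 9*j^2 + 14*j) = j - 7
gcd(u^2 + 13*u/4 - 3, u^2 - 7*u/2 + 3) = 1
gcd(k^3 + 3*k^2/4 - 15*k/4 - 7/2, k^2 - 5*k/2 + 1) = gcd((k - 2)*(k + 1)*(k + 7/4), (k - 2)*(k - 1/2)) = k - 2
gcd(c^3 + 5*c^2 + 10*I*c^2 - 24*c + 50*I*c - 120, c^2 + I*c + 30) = c + 6*I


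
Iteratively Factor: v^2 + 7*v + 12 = (v + 4)*(v + 3)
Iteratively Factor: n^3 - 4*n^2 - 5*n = (n)*(n^2 - 4*n - 5) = n*(n - 5)*(n + 1)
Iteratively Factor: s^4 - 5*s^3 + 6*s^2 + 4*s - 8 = (s - 2)*(s^3 - 3*s^2 + 4) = (s - 2)^2*(s^2 - s - 2) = (s - 2)^3*(s + 1)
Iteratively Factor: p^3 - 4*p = (p + 2)*(p^2 - 2*p) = p*(p + 2)*(p - 2)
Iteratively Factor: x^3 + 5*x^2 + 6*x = (x + 2)*(x^2 + 3*x) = (x + 2)*(x + 3)*(x)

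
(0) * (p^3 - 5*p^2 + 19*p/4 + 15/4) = 0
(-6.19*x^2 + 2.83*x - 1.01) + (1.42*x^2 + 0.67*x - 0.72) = -4.77*x^2 + 3.5*x - 1.73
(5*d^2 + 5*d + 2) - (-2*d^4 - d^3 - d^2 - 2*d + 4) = 2*d^4 + d^3 + 6*d^2 + 7*d - 2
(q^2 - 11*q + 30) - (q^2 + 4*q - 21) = 51 - 15*q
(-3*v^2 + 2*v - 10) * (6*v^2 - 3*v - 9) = -18*v^4 + 21*v^3 - 39*v^2 + 12*v + 90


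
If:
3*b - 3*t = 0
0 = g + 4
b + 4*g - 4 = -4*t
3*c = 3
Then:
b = 4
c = 1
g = -4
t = 4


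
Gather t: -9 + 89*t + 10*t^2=10*t^2 + 89*t - 9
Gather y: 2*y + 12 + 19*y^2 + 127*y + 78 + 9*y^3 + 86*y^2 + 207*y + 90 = 9*y^3 + 105*y^2 + 336*y + 180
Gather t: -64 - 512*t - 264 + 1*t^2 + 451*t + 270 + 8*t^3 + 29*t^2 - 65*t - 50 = 8*t^3 + 30*t^2 - 126*t - 108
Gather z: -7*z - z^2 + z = -z^2 - 6*z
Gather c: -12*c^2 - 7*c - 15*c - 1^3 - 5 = -12*c^2 - 22*c - 6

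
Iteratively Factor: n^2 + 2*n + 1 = (n + 1)*(n + 1)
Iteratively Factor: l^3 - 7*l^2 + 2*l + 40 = (l + 2)*(l^2 - 9*l + 20) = (l - 5)*(l + 2)*(l - 4)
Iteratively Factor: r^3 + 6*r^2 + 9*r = (r)*(r^2 + 6*r + 9) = r*(r + 3)*(r + 3)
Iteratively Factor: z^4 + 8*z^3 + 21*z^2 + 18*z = (z + 3)*(z^3 + 5*z^2 + 6*z) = (z + 2)*(z + 3)*(z^2 + 3*z) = (z + 2)*(z + 3)^2*(z)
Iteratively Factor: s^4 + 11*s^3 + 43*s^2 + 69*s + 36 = (s + 4)*(s^3 + 7*s^2 + 15*s + 9) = (s + 1)*(s + 4)*(s^2 + 6*s + 9) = (s + 1)*(s + 3)*(s + 4)*(s + 3)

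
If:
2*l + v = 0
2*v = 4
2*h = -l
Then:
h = 1/2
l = -1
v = 2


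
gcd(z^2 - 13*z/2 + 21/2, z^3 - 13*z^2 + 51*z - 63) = z - 3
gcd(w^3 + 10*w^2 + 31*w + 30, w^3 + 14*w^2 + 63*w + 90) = w^2 + 8*w + 15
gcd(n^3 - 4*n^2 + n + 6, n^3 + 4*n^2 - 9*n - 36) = n - 3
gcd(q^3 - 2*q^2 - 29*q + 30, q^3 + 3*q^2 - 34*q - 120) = q^2 - q - 30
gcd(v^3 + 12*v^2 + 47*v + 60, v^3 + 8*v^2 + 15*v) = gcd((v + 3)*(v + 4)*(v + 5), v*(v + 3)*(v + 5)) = v^2 + 8*v + 15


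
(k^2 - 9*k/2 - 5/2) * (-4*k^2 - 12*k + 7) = -4*k^4 + 6*k^3 + 71*k^2 - 3*k/2 - 35/2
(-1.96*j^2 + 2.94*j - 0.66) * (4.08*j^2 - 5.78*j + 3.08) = -7.9968*j^4 + 23.324*j^3 - 25.7228*j^2 + 12.87*j - 2.0328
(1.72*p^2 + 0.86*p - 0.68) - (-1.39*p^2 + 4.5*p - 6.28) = 3.11*p^2 - 3.64*p + 5.6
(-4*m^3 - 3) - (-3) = -4*m^3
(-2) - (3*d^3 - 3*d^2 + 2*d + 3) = -3*d^3 + 3*d^2 - 2*d - 5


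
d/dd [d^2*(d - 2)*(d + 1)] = d*(4*d^2 - 3*d - 4)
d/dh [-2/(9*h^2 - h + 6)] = 2*(18*h - 1)/(9*h^2 - h + 6)^2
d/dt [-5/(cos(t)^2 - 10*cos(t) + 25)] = -10*sin(t)/(cos(t) - 5)^3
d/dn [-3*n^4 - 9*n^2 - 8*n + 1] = -12*n^3 - 18*n - 8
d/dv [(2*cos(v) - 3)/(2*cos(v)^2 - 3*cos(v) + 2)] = (4*cos(v)^2 - 12*cos(v) + 5)*sin(v)/(3*cos(v) - cos(2*v) - 3)^2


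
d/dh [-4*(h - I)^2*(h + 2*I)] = -12*h^2 - 12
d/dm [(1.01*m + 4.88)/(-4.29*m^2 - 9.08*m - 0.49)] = (4.3329*m^2 + 41.8704*m + 43.8155)/(18.4041*m^4 + 77.9064*m^3 + 86.6506*m^2 + 8.8984*m + 0.2401)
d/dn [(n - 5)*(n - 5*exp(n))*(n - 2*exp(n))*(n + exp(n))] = -6*n^3*exp(n) + 4*n^3 + 6*n^2*exp(2*n) + 12*n^2*exp(n) - 15*n^2 + 30*n*exp(3*n) - 24*n*exp(2*n) + 60*n*exp(n) - 140*exp(3*n) - 15*exp(2*n)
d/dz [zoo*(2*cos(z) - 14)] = zoo*sin(z)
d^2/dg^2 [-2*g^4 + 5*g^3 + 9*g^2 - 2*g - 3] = -24*g^2 + 30*g + 18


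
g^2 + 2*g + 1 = (g + 1)^2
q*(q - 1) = q^2 - q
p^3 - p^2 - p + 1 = (p - 1)^2*(p + 1)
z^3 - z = z*(z - 1)*(z + 1)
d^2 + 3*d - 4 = (d - 1)*(d + 4)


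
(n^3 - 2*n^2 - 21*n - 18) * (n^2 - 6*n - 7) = n^5 - 8*n^4 - 16*n^3 + 122*n^2 + 255*n + 126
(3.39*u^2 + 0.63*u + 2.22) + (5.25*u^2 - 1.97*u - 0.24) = 8.64*u^2 - 1.34*u + 1.98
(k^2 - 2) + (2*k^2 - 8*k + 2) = 3*k^2 - 8*k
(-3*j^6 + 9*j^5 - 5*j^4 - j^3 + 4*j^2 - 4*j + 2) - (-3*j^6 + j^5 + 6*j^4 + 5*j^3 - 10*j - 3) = 8*j^5 - 11*j^4 - 6*j^3 + 4*j^2 + 6*j + 5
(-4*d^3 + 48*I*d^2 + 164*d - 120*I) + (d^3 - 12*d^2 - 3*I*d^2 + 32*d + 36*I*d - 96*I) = -3*d^3 - 12*d^2 + 45*I*d^2 + 196*d + 36*I*d - 216*I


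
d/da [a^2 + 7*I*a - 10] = 2*a + 7*I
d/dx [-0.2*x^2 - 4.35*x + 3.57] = -0.4*x - 4.35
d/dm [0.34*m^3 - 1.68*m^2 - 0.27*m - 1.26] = 1.02*m^2 - 3.36*m - 0.27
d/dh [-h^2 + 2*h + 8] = 2 - 2*h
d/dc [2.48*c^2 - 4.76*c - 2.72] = 4.96*c - 4.76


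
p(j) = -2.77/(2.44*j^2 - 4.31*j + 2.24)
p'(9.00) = 0.00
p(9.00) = -0.02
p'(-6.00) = -0.01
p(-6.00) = -0.02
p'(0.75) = -12.47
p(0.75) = -7.29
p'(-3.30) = -0.03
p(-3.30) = -0.06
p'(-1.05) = -0.29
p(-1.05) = -0.29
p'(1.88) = 1.77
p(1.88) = -1.00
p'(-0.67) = -0.54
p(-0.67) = -0.45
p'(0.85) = -3.90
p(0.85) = -8.16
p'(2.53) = 0.46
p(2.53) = -0.40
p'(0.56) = -12.48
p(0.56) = -4.68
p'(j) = -2.77*(4.31 - 4.88*j)/(2.44*j^2 - 4.31*j + 2.24)^2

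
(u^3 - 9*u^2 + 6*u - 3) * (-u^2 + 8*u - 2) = -u^5 + 17*u^4 - 80*u^3 + 69*u^2 - 36*u + 6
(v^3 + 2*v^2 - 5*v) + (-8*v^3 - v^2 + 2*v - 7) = -7*v^3 + v^2 - 3*v - 7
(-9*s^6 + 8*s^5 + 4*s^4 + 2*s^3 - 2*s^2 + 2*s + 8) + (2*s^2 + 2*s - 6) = -9*s^6 + 8*s^5 + 4*s^4 + 2*s^3 + 4*s + 2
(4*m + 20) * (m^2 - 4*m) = 4*m^3 + 4*m^2 - 80*m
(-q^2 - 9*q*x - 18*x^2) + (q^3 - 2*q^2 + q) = q^3 - 3*q^2 - 9*q*x + q - 18*x^2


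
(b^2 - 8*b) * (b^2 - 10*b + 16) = b^4 - 18*b^3 + 96*b^2 - 128*b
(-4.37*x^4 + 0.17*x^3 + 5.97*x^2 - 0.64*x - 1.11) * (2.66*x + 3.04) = -11.6242*x^5 - 12.8326*x^4 + 16.397*x^3 + 16.4464*x^2 - 4.8982*x - 3.3744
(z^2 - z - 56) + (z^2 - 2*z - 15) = 2*z^2 - 3*z - 71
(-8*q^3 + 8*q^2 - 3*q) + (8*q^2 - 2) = -8*q^3 + 16*q^2 - 3*q - 2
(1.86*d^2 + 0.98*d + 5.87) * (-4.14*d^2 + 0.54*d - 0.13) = -7.7004*d^4 - 3.0528*d^3 - 24.0144*d^2 + 3.0424*d - 0.7631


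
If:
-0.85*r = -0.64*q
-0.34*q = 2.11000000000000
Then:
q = -6.21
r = -4.67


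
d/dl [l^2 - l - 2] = 2*l - 1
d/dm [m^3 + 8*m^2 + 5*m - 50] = 3*m^2 + 16*m + 5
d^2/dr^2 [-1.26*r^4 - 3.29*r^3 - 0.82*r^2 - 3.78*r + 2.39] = -15.12*r^2 - 19.74*r - 1.64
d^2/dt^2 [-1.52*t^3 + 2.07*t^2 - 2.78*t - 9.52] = 4.14 - 9.12*t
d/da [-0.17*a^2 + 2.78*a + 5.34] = 2.78 - 0.34*a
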